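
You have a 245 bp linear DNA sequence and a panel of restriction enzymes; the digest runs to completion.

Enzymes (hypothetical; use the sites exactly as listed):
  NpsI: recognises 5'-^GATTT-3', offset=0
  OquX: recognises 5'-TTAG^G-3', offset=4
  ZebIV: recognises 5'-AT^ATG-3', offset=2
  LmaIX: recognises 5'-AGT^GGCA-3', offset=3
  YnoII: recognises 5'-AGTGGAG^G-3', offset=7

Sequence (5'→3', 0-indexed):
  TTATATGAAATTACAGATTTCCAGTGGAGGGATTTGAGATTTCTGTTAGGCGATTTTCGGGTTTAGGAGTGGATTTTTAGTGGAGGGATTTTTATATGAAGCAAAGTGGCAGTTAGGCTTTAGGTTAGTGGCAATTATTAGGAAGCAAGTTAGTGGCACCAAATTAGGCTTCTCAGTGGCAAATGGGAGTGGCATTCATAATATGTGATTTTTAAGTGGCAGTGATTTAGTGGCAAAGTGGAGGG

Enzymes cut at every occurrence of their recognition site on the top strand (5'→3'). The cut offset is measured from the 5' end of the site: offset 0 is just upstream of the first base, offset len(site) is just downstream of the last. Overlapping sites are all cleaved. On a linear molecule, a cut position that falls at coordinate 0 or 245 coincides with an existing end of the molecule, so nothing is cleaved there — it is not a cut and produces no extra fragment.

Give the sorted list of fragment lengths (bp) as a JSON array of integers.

Site scan:
  NpsI (GATTT, off=0): starts [15, 30, 37, 51, 71, 86, 206, 223] → cuts [15, 30, 37, 51, 71, 86, 206, 223]
  OquX (TTAGG, off=4): starts [45, 62, 112, 119, 137, 163] → cuts [49, 66, 116, 123, 141, 167]
  ZebIV (ATATG, off=2): starts [2, 93, 200] → cuts [4, 95, 202]
  LmaIX (AGTGGCA, off=3): starts [104, 126, 151, 174, 187, 214, 228] → cuts [107, 129, 154, 177, 190, 217, 231]
  YnoII (AGTGGAGG, off=7): starts [22, 78, 236] → cuts [29, 85, 243]

All cut coordinates (distinct, sorted): [4, 15, 29, 30, 37, 49, 51, 66, 71, 85, 86, 95, 107, 116, 123, 129, 141, 154, 167, 177, 190, 202, 206, 217, 223, 231, 243]

Fragments:
  [0,4): 4 bp
  [4,15): 11 bp
  [15,29): 14 bp
  [29,30): 1 bp
  [30,37): 7 bp
  [37,49): 12 bp
  [49,51): 2 bp
  [51,66): 15 bp
  [66,71): 5 bp
  [71,85): 14 bp
  [85,86): 1 bp
  [86,95): 9 bp
  [95,107): 12 bp
  [107,116): 9 bp
  [116,123): 7 bp
  [123,129): 6 bp
  [129,141): 12 bp
  [141,154): 13 bp
  [154,167): 13 bp
  [167,177): 10 bp
  [177,190): 13 bp
  [190,202): 12 bp
  [202,206): 4 bp
  [206,217): 11 bp
  [217,223): 6 bp
  [223,231): 8 bp
  [231,243): 12 bp
  [243,245): 2 bp

[1,1,2,2,4,4,5,6,6,7,7,8,9,9,10,11,11,12,12,12,12,12,13,13,13,14,14,15]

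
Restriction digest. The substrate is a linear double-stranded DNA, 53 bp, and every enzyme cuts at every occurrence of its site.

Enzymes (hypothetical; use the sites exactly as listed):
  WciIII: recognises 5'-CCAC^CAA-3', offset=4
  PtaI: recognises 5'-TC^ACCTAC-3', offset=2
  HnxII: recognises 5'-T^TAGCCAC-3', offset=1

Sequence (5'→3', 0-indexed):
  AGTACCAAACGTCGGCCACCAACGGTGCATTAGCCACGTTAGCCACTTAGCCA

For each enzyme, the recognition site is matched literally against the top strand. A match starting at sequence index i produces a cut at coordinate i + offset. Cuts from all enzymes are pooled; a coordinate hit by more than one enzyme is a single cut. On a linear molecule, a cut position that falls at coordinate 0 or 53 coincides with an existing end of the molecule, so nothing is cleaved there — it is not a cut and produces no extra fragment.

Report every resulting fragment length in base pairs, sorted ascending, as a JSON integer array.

Site scan:
  WciIII CCACCAA/4: at [15] ⇒ [19]
  PtaI (TCACCTAC, off=2): no sites
  HnxII TTAGCCAC/1: at [29, 38] ⇒ [30, 39]

Pooled cuts: [19, 30, 39]

Fragments:
  [0,19): 19 bp
  [19,30): 11 bp
  [30,39): 9 bp
  [39,53): 14 bp

[9,11,14,19]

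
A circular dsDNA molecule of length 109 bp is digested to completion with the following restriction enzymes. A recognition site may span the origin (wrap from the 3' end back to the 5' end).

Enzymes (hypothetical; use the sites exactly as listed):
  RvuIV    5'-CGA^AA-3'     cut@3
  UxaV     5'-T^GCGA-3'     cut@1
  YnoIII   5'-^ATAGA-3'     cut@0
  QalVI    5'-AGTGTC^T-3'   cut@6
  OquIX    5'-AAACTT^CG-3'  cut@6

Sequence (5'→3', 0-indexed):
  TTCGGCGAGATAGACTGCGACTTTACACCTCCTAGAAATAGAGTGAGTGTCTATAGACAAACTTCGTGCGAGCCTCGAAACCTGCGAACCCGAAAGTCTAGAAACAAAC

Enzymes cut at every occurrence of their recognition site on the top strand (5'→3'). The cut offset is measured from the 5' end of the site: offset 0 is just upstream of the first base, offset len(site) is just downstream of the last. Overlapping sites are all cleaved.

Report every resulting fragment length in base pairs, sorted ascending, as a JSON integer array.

Scan for sites:
  RvuIV CGAAA/3: at [75, 90] ⇒ [78, 93]
  UxaV TGCGA/1: at [15, 66, 82] ⇒ [16, 67, 83]
  YnoIII ATAGA/0: at [9, 37, 52] ⇒ [9, 37, 52]
  QalVI AGTGTCT/6: at [45] ⇒ [51]
  OquIX AAACTTCG/6: at [58, 105] ⇒ [2, 64]

All cut coordinates (distinct, sorted): [2, 9, 16, 37, 51, 52, 64, 67, 78, 83, 93]

Fragment lengths:
  2→9: 7 bp
  9→16: 7 bp
  16→37: 21 bp
  37→51: 14 bp
  51→52: 1 bp
  52→64: 12 bp
  64→67: 3 bp
  67→78: 11 bp
  78→83: 5 bp
  83→93: 10 bp
  93→2 (wrap): 109-93+2 = 18 bp

[1,3,5,7,7,10,11,12,14,18,21]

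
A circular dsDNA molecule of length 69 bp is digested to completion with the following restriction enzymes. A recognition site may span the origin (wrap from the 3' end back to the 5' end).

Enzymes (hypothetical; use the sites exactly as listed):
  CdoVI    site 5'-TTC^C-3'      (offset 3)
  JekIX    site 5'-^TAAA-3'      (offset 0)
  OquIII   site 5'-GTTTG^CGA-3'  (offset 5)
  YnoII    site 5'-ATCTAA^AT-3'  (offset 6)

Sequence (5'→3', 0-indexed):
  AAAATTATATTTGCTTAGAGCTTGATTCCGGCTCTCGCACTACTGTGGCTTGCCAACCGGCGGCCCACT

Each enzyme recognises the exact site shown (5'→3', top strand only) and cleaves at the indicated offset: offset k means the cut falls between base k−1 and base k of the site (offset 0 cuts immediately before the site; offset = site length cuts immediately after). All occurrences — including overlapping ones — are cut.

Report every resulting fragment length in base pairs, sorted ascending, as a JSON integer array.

Per-enzyme occurrences:
  CdoVI (TTCC, off=3): starts [25] → cuts [28]
  JekIX (TAAA, off=0): starts [68] → cuts [68]
  OquIII (GTTTGCGA, off=5): no sites
  YnoII (ATCTAAAT, off=6): no sites

Pooled cuts: [28, 68]

Fragment lengths:
  28→68: 40 bp
  68→28 (wrap): 69-68+28 = 29 bp

[29,40]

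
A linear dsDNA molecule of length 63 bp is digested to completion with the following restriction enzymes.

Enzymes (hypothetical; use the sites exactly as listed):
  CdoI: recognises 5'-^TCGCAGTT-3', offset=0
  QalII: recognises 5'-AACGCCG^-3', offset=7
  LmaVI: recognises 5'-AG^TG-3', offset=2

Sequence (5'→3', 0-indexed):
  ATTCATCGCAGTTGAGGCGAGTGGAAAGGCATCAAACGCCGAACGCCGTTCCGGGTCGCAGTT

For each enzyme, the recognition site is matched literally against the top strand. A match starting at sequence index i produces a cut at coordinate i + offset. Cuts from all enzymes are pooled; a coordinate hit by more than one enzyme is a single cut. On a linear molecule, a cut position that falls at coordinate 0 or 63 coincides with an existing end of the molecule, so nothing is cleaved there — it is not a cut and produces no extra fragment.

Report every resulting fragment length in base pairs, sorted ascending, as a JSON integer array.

Per-enzyme occurrences:
  CdoI TCGCAGTT/0: at [5, 55] ⇒ [5, 55]
  QalII AACGCCG/7: at [34, 41] ⇒ [41, 48]
  LmaVI AGTG/2: at [19] ⇒ [21]

Pooled cuts: [5, 21, 41, 48, 55]

Fragments:
  [0,5): 5 bp
  [5,21): 16 bp
  [21,41): 20 bp
  [41,48): 7 bp
  [48,55): 7 bp
  [55,63): 8 bp

[5,7,7,8,16,20]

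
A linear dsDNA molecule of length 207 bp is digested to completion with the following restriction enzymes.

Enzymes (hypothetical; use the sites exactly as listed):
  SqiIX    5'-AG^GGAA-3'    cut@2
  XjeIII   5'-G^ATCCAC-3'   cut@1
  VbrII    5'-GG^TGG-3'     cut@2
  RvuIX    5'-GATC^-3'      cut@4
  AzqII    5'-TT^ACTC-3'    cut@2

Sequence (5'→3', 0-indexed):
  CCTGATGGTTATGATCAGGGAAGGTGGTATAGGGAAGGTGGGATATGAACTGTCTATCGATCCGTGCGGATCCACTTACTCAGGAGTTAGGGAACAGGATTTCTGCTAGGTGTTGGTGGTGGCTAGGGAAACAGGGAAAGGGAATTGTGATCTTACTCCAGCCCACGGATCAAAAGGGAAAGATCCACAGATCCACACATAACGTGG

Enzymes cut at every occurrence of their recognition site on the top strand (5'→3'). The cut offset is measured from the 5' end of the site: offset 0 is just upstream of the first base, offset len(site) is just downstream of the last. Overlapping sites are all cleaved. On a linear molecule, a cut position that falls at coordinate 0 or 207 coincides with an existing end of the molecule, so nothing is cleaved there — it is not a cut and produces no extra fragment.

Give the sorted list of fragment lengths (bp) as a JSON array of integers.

[2,2,3,3,3,3,5,5,5,6,6,6,6,7,7,8,8,12,13,14,16,17,24,26]

Site scan:
  SqiIX (AGGGAA, off=2): starts [16, 30, 88, 124, 132, 138, 174] → cuts [18, 32, 90, 126, 134, 140, 176]
  XjeIII (GATCCAC, off=1): starts [68, 181, 189] → cuts [69, 182, 190]
  VbrII (GGTGG, off=2): starts [22, 36, 114, 117] → cuts [24, 38, 116, 119]
  RvuIX (GATC, off=4): starts [12, 58, 68, 148, 167, 181, 189] → cuts [16, 62, 72, 152, 171, 185, 193]
  AzqII (TTACTC, off=2): starts [75, 152] → cuts [77, 154]

All cut coordinates (distinct, sorted): [16, 18, 24, 32, 38, 62, 69, 72, 77, 90, 116, 119, 126, 134, 140, 152, 154, 171, 176, 182, 185, 190, 193]

Fragment lengths:
  [0,16): 16 bp
  [16,18): 2 bp
  [18,24): 6 bp
  [24,32): 8 bp
  [32,38): 6 bp
  [38,62): 24 bp
  [62,69): 7 bp
  [69,72): 3 bp
  [72,77): 5 bp
  [77,90): 13 bp
  [90,116): 26 bp
  [116,119): 3 bp
  [119,126): 7 bp
  [126,134): 8 bp
  [134,140): 6 bp
  [140,152): 12 bp
  [152,154): 2 bp
  [154,171): 17 bp
  [171,176): 5 bp
  [176,182): 6 bp
  [182,185): 3 bp
  [185,190): 5 bp
  [190,193): 3 bp
  [193,207): 14 bp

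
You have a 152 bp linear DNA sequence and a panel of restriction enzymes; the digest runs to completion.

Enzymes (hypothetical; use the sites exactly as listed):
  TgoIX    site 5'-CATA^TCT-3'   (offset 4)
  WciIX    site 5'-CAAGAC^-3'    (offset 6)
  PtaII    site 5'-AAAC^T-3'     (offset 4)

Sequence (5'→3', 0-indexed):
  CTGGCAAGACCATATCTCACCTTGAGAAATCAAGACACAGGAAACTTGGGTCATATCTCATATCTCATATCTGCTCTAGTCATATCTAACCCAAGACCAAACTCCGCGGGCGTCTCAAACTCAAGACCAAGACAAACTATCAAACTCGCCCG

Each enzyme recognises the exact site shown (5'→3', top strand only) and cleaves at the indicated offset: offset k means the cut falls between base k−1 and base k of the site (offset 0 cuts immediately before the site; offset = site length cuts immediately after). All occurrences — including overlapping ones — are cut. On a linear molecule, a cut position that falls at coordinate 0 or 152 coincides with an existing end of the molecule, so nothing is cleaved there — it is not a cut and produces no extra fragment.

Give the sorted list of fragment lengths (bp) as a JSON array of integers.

[4,4,5,6,7,7,7,7,8,9,10,10,13,15,18,22]

Scan for sites:
  TgoIX (CATATCT, off=4): starts [10, 51, 58, 65, 80] → cuts [14, 55, 62, 69, 84]
  WciIX (CAAGAC, off=6): starts [4, 30, 91, 121, 127] → cuts [10, 36, 97, 127, 133]
  PtaII (AAACT, off=4): starts [41, 98, 116, 133, 141] → cuts [45, 102, 120, 137, 145]

All cut coordinates (distinct, sorted): [10, 14, 36, 45, 55, 62, 69, 84, 97, 102, 120, 127, 133, 137, 145]

Fragments:
  [0,10): 10 bp
  [10,14): 4 bp
  [14,36): 22 bp
  [36,45): 9 bp
  [45,55): 10 bp
  [55,62): 7 bp
  [62,69): 7 bp
  [69,84): 15 bp
  [84,97): 13 bp
  [97,102): 5 bp
  [102,120): 18 bp
  [120,127): 7 bp
  [127,133): 6 bp
  [133,137): 4 bp
  [137,145): 8 bp
  [145,152): 7 bp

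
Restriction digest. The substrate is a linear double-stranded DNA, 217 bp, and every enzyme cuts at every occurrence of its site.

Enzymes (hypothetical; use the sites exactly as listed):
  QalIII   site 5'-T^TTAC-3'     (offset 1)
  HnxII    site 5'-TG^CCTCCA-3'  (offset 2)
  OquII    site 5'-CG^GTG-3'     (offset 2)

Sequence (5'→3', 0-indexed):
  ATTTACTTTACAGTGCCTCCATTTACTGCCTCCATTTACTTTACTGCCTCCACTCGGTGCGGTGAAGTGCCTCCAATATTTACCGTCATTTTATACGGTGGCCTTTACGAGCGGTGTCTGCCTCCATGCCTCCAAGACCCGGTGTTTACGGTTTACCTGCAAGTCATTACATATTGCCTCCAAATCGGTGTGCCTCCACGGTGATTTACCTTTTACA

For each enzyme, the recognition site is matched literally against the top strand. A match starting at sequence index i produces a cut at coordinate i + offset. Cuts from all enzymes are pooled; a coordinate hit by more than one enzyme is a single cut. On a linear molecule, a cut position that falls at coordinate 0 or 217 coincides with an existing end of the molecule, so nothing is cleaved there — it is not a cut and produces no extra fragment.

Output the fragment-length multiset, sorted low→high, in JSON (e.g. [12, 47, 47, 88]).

Site scan:
  QalIII (TTTAC, off=1): starts [1, 6, 21, 34, 39, 78, 103, 144, 151, 204, 211] → cuts [2, 7, 22, 35, 40, 79, 104, 145, 152, 205, 212]
  HnxII (TGCCTCCA, off=2): starts [13, 26, 44, 67, 118, 126, 174, 190] → cuts [15, 28, 46, 69, 120, 128, 176, 192]
  OquII (CGGTG, off=2): starts [54, 59, 95, 111, 139, 185, 198] → cuts [56, 61, 97, 113, 141, 187, 200]

Pooled cuts: [2, 7, 15, 22, 28, 35, 40, 46, 56, 61, 69, 79, 97, 104, 113, 120, 128, 141, 145, 152, 176, 187, 192, 200, 205, 212]

Fragment lengths:
  [0,2): 2 bp
  [2,7): 5 bp
  [7,15): 8 bp
  [15,22): 7 bp
  [22,28): 6 bp
  [28,35): 7 bp
  [35,40): 5 bp
  [40,46): 6 bp
  [46,56): 10 bp
  [56,61): 5 bp
  [61,69): 8 bp
  [69,79): 10 bp
  [79,97): 18 bp
  [97,104): 7 bp
  [104,113): 9 bp
  [113,120): 7 bp
  [120,128): 8 bp
  [128,141): 13 bp
  [141,145): 4 bp
  [145,152): 7 bp
  [152,176): 24 bp
  [176,187): 11 bp
  [187,192): 5 bp
  [192,200): 8 bp
  [200,205): 5 bp
  [205,212): 7 bp
  [212,217): 5 bp

[2,4,5,5,5,5,5,5,6,6,7,7,7,7,7,7,8,8,8,8,9,10,10,11,13,18,24]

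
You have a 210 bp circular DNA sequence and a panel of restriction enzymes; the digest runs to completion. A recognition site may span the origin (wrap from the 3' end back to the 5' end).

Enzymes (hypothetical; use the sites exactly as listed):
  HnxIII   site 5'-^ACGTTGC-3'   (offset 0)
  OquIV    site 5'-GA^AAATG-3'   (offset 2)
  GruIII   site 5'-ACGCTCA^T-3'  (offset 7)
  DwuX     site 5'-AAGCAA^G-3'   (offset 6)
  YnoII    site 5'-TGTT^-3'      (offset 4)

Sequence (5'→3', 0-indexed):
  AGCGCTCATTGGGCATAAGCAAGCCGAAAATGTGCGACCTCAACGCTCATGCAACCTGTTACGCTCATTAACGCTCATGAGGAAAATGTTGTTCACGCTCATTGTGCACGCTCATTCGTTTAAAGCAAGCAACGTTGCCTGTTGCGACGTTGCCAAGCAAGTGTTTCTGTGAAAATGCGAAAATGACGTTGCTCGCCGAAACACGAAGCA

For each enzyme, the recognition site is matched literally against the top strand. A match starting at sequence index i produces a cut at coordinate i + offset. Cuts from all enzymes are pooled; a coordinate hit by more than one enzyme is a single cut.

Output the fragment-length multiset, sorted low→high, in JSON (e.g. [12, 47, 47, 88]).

Site scan:
  HnxIII (ACGTTGC, off=0): starts [131, 146, 185] → cuts [131, 146, 185]
  OquIV (GAAAATG, off=2): starts [25, 81, 170, 178] → cuts [27, 83, 172, 180]
  GruIII (ACGCTCAT, off=7): starts [42, 60, 70, 94, 107] → cuts [49, 67, 77, 101, 114]
  DwuX (AAGCAAG, off=6): starts [16, 122, 154, 205] → cuts [1, 22, 128, 160]
  YnoII (TGTT, off=4): starts [56, 86, 89, 139, 161] → cuts [60, 90, 93, 143, 165]

Pooled cuts: [1, 22, 27, 49, 60, 67, 77, 83, 90, 93, 101, 114, 128, 131, 143, 146, 160, 165, 172, 180, 185]

Fragments:
  1→22: 21 bp
  22→27: 5 bp
  27→49: 22 bp
  49→60: 11 bp
  60→67: 7 bp
  67→77: 10 bp
  77→83: 6 bp
  83→90: 7 bp
  90→93: 3 bp
  93→101: 8 bp
  101→114: 13 bp
  114→128: 14 bp
  128→131: 3 bp
  131→143: 12 bp
  143→146: 3 bp
  146→160: 14 bp
  160→165: 5 bp
  165→172: 7 bp
  172→180: 8 bp
  180→185: 5 bp
  185→1 (wrap): 210-185+1 = 26 bp

[3,3,3,5,5,5,6,7,7,7,8,8,10,11,12,13,14,14,21,22,26]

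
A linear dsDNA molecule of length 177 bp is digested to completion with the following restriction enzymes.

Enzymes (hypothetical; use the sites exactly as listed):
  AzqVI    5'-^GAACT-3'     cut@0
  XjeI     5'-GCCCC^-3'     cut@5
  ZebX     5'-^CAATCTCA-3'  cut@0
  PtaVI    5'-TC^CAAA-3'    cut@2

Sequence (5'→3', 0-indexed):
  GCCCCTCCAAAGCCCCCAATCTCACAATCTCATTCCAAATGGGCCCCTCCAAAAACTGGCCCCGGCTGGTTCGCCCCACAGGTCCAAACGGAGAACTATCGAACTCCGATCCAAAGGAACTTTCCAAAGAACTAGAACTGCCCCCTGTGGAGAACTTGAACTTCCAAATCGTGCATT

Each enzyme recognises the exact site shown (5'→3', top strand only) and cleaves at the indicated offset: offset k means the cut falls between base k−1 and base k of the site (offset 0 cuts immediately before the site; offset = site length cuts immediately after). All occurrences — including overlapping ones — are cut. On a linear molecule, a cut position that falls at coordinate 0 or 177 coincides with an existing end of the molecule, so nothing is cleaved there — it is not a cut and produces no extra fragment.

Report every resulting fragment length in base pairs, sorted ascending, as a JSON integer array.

Per-enzyme occurrences:
  AzqVI GAACT/0: at [92, 100, 116, 128, 134, 151, 157] ⇒ [92, 100, 116, 128, 134, 151, 157]
  XjeI GCCCC/5: at [0, 11, 42, 58, 72, 139] ⇒ [5, 16, 47, 63, 77, 144]
  ZebX CAATCTCA/0: at [16, 24] ⇒ [16, 24]
  PtaVI TCCAAA/2: at [5, 33, 47, 82, 109, 122, 162] ⇒ [7, 35, 49, 84, 111, 124, 164]

All cut coordinates (distinct, sorted): [5, 7, 16, 24, 35, 47, 49, 63, 77, 84, 92, 100, 111, 116, 124, 128, 134, 144, 151, 157, 164]

Fragment lengths:
  [0,5): 5 bp
  [5,7): 2 bp
  [7,16): 9 bp
  [16,24): 8 bp
  [24,35): 11 bp
  [35,47): 12 bp
  [47,49): 2 bp
  [49,63): 14 bp
  [63,77): 14 bp
  [77,84): 7 bp
  [84,92): 8 bp
  [92,100): 8 bp
  [100,111): 11 bp
  [111,116): 5 bp
  [116,124): 8 bp
  [124,128): 4 bp
  [128,134): 6 bp
  [134,144): 10 bp
  [144,151): 7 bp
  [151,157): 6 bp
  [157,164): 7 bp
  [164,177): 13 bp

[2,2,4,5,5,6,6,7,7,7,8,8,8,8,9,10,11,11,12,13,14,14]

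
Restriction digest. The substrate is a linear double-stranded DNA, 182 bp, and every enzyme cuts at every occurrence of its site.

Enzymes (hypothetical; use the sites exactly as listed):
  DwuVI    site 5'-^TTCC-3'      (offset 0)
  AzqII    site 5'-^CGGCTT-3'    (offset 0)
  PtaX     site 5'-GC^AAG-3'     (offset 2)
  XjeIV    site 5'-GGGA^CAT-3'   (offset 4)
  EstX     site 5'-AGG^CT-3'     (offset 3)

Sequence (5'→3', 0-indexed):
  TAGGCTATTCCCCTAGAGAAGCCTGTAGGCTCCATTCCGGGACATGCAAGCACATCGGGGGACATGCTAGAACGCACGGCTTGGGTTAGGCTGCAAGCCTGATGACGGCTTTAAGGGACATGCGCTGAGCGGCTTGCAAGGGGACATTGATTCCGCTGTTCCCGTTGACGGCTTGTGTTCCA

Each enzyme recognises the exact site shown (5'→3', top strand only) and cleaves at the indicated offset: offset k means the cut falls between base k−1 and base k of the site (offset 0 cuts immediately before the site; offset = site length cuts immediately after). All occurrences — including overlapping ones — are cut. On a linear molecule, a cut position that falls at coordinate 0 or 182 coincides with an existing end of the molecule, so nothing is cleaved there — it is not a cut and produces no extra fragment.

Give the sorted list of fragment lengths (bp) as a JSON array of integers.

Per-enzyme occurrences:
  DwuVI (TTCC, off=0): starts [7, 34, 150, 158, 177] → cuts [7, 34, 150, 158, 177]
  AzqII (CGGCTT, off=0): starts [76, 105, 129, 168] → cuts [76, 105, 129, 168]
  PtaX (GCAAG, off=2): starts [45, 92, 135] → cuts [47, 94, 137]
  XjeIV (GGGACAT, off=4): starts [38, 58, 114, 140] → cuts [42, 62, 118, 144]
  EstX (AGGCT, off=3): starts [1, 26, 87] → cuts [4, 29, 90]

Pooled cuts: [4, 7, 29, 34, 42, 47, 62, 76, 90, 94, 105, 118, 129, 137, 144, 150, 158, 168, 177]

Fragment lengths:
  [0,4): 4 bp
  [4,7): 3 bp
  [7,29): 22 bp
  [29,34): 5 bp
  [34,42): 8 bp
  [42,47): 5 bp
  [47,62): 15 bp
  [62,76): 14 bp
  [76,90): 14 bp
  [90,94): 4 bp
  [94,105): 11 bp
  [105,118): 13 bp
  [118,129): 11 bp
  [129,137): 8 bp
  [137,144): 7 bp
  [144,150): 6 bp
  [150,158): 8 bp
  [158,168): 10 bp
  [168,177): 9 bp
  [177,182): 5 bp

[3,4,4,5,5,5,6,7,8,8,8,9,10,11,11,13,14,14,15,22]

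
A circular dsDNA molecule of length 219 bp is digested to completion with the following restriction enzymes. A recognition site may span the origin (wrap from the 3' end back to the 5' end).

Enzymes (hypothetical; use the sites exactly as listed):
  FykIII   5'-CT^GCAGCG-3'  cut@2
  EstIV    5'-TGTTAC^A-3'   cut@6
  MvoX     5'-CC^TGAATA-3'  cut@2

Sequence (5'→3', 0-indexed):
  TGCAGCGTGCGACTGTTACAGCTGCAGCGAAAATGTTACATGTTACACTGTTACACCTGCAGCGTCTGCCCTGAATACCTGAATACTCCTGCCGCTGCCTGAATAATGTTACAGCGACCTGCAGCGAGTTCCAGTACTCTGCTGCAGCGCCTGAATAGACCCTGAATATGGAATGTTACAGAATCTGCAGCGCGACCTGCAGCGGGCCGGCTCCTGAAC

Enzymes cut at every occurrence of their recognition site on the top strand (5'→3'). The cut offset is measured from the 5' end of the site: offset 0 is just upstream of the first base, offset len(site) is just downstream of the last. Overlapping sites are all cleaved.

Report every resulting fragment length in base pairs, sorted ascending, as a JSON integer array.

[4,4,7,7,8,8,8,8,11,12,13,13,16,17,18,20,22,23]

Scan for sites:
  FykIII CTGCAGCG/2: at [21, 56, 118, 141, 184, 196, 218] ⇒ [1, 23, 58, 120, 143, 186, 198]
  EstIV TGTTACA/6: at [13, 33, 40, 48, 106, 173] ⇒ [19, 39, 46, 54, 112, 179]
  MvoX CCTGAATA/2: at [69, 77, 97, 149, 160] ⇒ [71, 79, 99, 151, 162]

All cut coordinates (distinct, sorted): [1, 19, 23, 39, 46, 54, 58, 71, 79, 99, 112, 120, 143, 151, 162, 179, 186, 198]

Fragments:
  1→19: 18 bp
  19→23: 4 bp
  23→39: 16 bp
  39→46: 7 bp
  46→54: 8 bp
  54→58: 4 bp
  58→71: 13 bp
  71→79: 8 bp
  79→99: 20 bp
  99→112: 13 bp
  112→120: 8 bp
  120→143: 23 bp
  143→151: 8 bp
  151→162: 11 bp
  162→179: 17 bp
  179→186: 7 bp
  186→198: 12 bp
  198→1 (wrap): 219-198+1 = 22 bp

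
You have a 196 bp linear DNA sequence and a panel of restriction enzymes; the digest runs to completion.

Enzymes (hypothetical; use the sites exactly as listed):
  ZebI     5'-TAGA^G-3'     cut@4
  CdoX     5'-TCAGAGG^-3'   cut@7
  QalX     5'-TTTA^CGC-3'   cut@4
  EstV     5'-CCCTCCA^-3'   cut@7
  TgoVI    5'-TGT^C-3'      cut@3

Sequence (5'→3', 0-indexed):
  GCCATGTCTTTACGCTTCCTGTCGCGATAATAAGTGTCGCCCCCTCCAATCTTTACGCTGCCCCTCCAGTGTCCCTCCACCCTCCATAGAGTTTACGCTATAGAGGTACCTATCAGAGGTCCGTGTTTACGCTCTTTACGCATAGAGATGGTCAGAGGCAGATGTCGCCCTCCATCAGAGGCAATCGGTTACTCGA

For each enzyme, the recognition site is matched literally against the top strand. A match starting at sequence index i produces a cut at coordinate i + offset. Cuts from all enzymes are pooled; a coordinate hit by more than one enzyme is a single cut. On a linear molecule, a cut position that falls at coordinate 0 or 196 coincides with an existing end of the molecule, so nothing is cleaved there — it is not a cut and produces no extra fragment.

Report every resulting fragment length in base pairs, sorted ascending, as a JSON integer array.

Site scan:
  ZebI (TAGAG, off=4): starts [86, 100, 142] → cuts [90, 104, 146]
  CdoX (TCAGAGG, off=7): starts [112, 151, 174] → cuts [119, 158, 181]
  QalX (TTTACGC, off=4): starts [8, 51, 91, 125, 134] → cuts [12, 55, 95, 129, 138]
  EstV (CCCTCCA, off=7): starts [41, 61, 72, 79, 167] → cuts [48, 68, 79, 86, 174]
  TgoVI (TGTC, off=3): starts [4, 19, 34, 69, 162] → cuts [7, 22, 37, 72, 165]

All cut coordinates (distinct, sorted): [7, 12, 22, 37, 48, 55, 68, 72, 79, 86, 90, 95, 104, 119, 129, 138, 146, 158, 165, 174, 181]

Fragments:
  [0,7): 7 bp
  [7,12): 5 bp
  [12,22): 10 bp
  [22,37): 15 bp
  [37,48): 11 bp
  [48,55): 7 bp
  [55,68): 13 bp
  [68,72): 4 bp
  [72,79): 7 bp
  [79,86): 7 bp
  [86,90): 4 bp
  [90,95): 5 bp
  [95,104): 9 bp
  [104,119): 15 bp
  [119,129): 10 bp
  [129,138): 9 bp
  [138,146): 8 bp
  [146,158): 12 bp
  [158,165): 7 bp
  [165,174): 9 bp
  [174,181): 7 bp
  [181,196): 15 bp

[4,4,5,5,7,7,7,7,7,7,8,9,9,9,10,10,11,12,13,15,15,15]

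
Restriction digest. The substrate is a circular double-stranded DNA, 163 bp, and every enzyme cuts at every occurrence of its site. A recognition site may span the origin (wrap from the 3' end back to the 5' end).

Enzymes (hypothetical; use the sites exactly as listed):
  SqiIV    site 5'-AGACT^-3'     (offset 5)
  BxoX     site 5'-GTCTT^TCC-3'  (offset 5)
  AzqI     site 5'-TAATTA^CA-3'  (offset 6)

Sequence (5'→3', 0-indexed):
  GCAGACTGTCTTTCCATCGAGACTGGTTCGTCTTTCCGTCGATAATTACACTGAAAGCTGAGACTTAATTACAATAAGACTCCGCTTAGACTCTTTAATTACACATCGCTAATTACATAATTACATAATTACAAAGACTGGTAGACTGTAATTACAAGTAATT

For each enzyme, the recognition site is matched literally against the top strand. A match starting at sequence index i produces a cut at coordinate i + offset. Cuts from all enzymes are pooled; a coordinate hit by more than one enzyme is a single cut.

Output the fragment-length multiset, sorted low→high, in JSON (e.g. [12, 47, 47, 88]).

[5,6,7,8,8,8,8,9,10,10,11,12,14,14,16,17]

Site scan:
  SqiIV (AGACT, off=5): starts [2, 19, 60, 76, 87, 134, 142] → cuts [7, 24, 65, 81, 92, 139, 147]
  BxoX (GTCTTTCC, off=5): starts [7, 29] → cuts [12, 34]
  AzqI (TAATTACA, off=6): starts [42, 65, 95, 109, 117, 125, 148] → cuts [48, 71, 101, 115, 123, 131, 154]

Pooled cuts: [7, 12, 24, 34, 48, 65, 71, 81, 92, 101, 115, 123, 131, 139, 147, 154]

Fragments:
  7→12: 5 bp
  12→24: 12 bp
  24→34: 10 bp
  34→48: 14 bp
  48→65: 17 bp
  65→71: 6 bp
  71→81: 10 bp
  81→92: 11 bp
  92→101: 9 bp
  101→115: 14 bp
  115→123: 8 bp
  123→131: 8 bp
  131→139: 8 bp
  139→147: 8 bp
  147→154: 7 bp
  154→7 (wrap): 163-154+7 = 16 bp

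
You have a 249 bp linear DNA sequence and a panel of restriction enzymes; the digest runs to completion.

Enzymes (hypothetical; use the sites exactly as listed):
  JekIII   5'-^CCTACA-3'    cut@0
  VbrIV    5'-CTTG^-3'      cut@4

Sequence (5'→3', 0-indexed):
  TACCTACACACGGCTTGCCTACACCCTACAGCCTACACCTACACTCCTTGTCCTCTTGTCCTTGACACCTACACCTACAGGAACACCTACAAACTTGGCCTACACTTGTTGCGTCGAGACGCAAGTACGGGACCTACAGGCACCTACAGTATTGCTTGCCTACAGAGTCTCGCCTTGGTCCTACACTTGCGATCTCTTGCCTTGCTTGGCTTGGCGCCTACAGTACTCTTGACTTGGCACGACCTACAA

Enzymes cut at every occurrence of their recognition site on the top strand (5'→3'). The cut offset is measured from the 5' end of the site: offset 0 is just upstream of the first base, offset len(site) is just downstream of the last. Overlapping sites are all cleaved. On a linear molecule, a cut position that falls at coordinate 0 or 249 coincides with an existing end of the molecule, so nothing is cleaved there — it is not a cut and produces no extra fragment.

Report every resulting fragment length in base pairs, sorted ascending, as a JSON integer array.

[1,2,2,3,3,4,5,5,5,6,6,6,6,7,7,7,8,10,10,10,10,12,12,13,15,15,16,19,24]

Site scan:
  JekIII CCTACA/0: at [2, 17, 24, 31, 37, 67, 73, 85, 98, 132, 142, 158, 179, 216, 242] ⇒ [2, 17, 24, 31, 37, 67, 73, 85, 98, 132, 142, 158, 179, 216, 242]
  VbrIV CTTG/4: at [13, 46, 54, 60, 93, 104, 154, 173, 185, 195, 200, 204, 209, 227, 232] ⇒ [17, 50, 58, 64, 97, 108, 158, 177, 189, 199, 204, 208, 213, 231, 236]

Pooled cuts: [2, 17, 24, 31, 37, 50, 58, 64, 67, 73, 85, 97, 98, 108, 132, 142, 158, 177, 179, 189, 199, 204, 208, 213, 216, 231, 236, 242]

Fragments:
  [0,2): 2 bp
  [2,17): 15 bp
  [17,24): 7 bp
  [24,31): 7 bp
  [31,37): 6 bp
  [37,50): 13 bp
  [50,58): 8 bp
  [58,64): 6 bp
  [64,67): 3 bp
  [67,73): 6 bp
  [73,85): 12 bp
  [85,97): 12 bp
  [97,98): 1 bp
  [98,108): 10 bp
  [108,132): 24 bp
  [132,142): 10 bp
  [142,158): 16 bp
  [158,177): 19 bp
  [177,179): 2 bp
  [179,189): 10 bp
  [189,199): 10 bp
  [199,204): 5 bp
  [204,208): 4 bp
  [208,213): 5 bp
  [213,216): 3 bp
  [216,231): 15 bp
  [231,236): 5 bp
  [236,242): 6 bp
  [242,249): 7 bp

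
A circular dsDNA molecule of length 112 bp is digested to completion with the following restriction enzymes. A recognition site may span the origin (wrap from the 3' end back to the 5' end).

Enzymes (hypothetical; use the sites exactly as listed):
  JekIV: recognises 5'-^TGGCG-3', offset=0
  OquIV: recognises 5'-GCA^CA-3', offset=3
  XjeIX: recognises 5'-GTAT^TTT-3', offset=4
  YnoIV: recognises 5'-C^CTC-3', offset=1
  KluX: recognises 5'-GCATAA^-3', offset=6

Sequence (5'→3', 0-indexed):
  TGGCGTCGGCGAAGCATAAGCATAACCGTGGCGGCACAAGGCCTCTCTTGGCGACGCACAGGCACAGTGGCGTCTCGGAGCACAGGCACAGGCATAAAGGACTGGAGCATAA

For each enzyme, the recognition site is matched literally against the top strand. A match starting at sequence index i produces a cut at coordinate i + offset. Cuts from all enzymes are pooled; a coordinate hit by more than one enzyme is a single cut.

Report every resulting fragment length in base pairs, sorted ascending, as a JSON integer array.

Per-enzyme occurrences:
  JekIV TGGCG/0: at [0, 28, 48, 67] ⇒ [0, 28, 48, 67]
  OquIV GCACA/3: at [33, 55, 61, 79, 85] ⇒ [36, 58, 64, 82, 88]
  XjeIX (GTATTTT, off=4): no sites
  YnoIV CCTC/1: at [41] ⇒ [42]
  KluX GCATAA/6: at [13, 19, 91, 106] ⇒ [0, 19, 25, 97]

All cut coordinates (distinct, sorted): [0, 19, 25, 28, 36, 42, 48, 58, 64, 67, 82, 88, 97]

Fragments:
  0→19: 19 bp
  19→25: 6 bp
  25→28: 3 bp
  28→36: 8 bp
  36→42: 6 bp
  42→48: 6 bp
  48→58: 10 bp
  58→64: 6 bp
  64→67: 3 bp
  67→82: 15 bp
  82→88: 6 bp
  88→97: 9 bp
  97→0 (wrap): 112-97+0 = 15 bp

[3,3,6,6,6,6,6,8,9,10,15,15,19]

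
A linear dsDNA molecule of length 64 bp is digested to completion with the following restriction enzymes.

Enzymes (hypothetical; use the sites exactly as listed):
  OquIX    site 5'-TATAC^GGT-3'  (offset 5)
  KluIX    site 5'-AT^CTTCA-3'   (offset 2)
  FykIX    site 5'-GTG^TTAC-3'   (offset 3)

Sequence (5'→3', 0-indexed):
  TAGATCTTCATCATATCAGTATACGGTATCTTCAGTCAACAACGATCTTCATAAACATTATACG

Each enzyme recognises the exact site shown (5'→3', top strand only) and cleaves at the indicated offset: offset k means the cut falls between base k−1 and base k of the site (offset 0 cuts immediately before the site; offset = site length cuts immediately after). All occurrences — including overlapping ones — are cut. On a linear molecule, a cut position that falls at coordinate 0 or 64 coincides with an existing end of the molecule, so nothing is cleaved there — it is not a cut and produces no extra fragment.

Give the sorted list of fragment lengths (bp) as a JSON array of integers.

[5,5,17,18,19]

Per-enzyme occurrences:
  OquIX (TATACGGT, off=5): starts [19] → cuts [24]
  KluIX (ATCTTCA, off=2): starts [3, 27, 44] → cuts [5, 29, 46]
  FykIX (GTGTTAC, off=3): no sites

All cut coordinates (distinct, sorted): [5, 24, 29, 46]

Fragments:
  [0,5): 5 bp
  [5,24): 19 bp
  [24,29): 5 bp
  [29,46): 17 bp
  [46,64): 18 bp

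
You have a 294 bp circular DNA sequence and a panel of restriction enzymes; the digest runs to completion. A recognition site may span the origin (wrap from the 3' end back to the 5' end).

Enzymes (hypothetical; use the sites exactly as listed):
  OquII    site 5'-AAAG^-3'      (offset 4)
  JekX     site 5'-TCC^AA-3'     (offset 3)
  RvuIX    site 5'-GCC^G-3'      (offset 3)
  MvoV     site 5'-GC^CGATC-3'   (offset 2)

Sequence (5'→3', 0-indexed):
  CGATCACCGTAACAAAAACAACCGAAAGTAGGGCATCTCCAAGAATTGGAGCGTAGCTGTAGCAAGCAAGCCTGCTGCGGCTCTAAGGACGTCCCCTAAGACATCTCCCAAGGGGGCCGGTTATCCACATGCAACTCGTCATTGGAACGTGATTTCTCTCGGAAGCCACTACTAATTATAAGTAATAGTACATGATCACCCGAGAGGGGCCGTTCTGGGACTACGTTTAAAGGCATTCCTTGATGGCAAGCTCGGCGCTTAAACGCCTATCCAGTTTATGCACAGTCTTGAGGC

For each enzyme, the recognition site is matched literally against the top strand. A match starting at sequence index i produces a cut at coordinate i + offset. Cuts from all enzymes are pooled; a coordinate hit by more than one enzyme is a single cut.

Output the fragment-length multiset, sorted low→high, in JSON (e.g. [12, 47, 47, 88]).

Per-enzyme occurrences:
  OquII AAAG/4: at [24, 228] ⇒ [28, 232]
  JekX TCCAA/3: at [37] ⇒ [40]
  RvuIX GCCG/3: at [115, 208, 292] ⇒ [1, 118, 211]
  MvoV GCCGATC/2: at [292] ⇒ [0]

Pooled cuts: [0, 1, 28, 40, 118, 211, 232]

Fragments:
  0→1: 1 bp
  1→28: 27 bp
  28→40: 12 bp
  40→118: 78 bp
  118→211: 93 bp
  211→232: 21 bp
  232→0 (wrap): 294-232+0 = 62 bp

[1,12,21,27,62,78,93]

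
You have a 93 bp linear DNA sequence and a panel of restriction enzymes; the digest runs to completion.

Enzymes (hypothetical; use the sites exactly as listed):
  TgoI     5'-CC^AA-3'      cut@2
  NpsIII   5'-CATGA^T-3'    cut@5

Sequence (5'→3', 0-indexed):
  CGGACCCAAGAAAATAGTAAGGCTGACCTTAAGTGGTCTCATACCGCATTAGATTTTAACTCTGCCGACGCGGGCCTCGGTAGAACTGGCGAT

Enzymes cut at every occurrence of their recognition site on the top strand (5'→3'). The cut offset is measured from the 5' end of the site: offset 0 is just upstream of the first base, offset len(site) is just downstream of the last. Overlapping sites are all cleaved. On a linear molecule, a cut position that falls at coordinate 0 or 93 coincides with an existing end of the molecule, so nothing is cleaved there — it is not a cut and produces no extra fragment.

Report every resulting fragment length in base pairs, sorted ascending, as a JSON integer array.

[7,86]

Per-enzyme occurrences:
  TgoI CCAA/2: at [5] ⇒ [7]
  NpsIII (CATGAT, off=5): no sites

Pooled cuts: [7]

Fragments:
  [0,7): 7 bp
  [7,93): 86 bp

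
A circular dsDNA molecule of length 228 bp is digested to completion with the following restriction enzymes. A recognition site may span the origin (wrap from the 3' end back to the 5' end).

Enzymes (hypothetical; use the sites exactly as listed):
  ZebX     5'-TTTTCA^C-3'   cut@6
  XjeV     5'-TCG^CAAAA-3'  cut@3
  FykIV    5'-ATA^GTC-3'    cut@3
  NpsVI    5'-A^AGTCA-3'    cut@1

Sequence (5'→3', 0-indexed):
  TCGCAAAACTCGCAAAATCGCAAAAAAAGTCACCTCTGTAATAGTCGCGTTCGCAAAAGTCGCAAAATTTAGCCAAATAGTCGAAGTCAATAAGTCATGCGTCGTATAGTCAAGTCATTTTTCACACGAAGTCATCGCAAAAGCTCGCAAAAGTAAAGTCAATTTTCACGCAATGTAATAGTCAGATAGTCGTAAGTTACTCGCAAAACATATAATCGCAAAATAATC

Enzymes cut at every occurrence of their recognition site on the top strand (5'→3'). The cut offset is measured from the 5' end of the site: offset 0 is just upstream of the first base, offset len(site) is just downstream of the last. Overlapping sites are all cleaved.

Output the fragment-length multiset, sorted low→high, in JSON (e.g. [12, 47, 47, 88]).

[4,5,5,7,8,8,8,8,9,9,9,10,10,12,12,12,13,15,15,16,16,17]

Per-enzyme occurrences:
  ZebX (TTTTCAC, off=6): starts [118, 162] → cuts [124, 168]
  XjeV (TCGCAAAA, off=3): starts [0, 9, 17, 50, 59, 134, 144, 200, 215] → cuts [3, 12, 20, 53, 62, 137, 147, 203, 218]
  FykIV (ATAGTC, off=3): starts [40, 76, 105, 177, 185] → cuts [43, 79, 108, 180, 188]
  NpsVI (AAGTCA, off=1): starts [26, 83, 91, 111, 128, 155] → cuts [27, 84, 92, 112, 129, 156]

Pooled cuts: [3, 12, 20, 27, 43, 53, 62, 79, 84, 92, 108, 112, 124, 129, 137, 147, 156, 168, 180, 188, 203, 218]

Fragment lengths:
  3→12: 9 bp
  12→20: 8 bp
  20→27: 7 bp
  27→43: 16 bp
  43→53: 10 bp
  53→62: 9 bp
  62→79: 17 bp
  79→84: 5 bp
  84→92: 8 bp
  92→108: 16 bp
  108→112: 4 bp
  112→124: 12 bp
  124→129: 5 bp
  129→137: 8 bp
  137→147: 10 bp
  147→156: 9 bp
  156→168: 12 bp
  168→180: 12 bp
  180→188: 8 bp
  188→203: 15 bp
  203→218: 15 bp
  218→3 (wrap): 228-218+3 = 13 bp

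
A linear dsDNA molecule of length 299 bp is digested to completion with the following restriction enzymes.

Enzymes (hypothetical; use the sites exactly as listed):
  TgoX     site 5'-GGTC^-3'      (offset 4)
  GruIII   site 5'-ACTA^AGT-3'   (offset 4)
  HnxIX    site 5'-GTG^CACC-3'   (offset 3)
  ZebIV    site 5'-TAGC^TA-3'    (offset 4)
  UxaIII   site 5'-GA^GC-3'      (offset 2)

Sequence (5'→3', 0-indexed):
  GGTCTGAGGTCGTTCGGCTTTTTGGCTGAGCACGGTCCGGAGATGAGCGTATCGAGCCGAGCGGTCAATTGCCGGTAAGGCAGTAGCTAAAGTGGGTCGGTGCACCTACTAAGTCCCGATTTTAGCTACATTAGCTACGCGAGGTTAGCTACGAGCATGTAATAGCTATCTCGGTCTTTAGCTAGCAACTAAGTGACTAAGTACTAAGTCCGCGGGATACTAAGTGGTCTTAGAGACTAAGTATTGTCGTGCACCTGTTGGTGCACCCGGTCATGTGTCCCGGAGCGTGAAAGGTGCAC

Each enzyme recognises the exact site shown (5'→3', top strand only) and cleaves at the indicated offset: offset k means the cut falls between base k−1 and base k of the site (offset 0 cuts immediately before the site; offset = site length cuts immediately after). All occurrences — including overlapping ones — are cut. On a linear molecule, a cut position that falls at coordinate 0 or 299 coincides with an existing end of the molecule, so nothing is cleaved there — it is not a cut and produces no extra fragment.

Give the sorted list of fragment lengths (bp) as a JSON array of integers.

[4,4,5,5,6,6,7,7,7,8,8,9,9,9,9,9,9,10,10,11,12,12,12,12,14,15,15,16,18,21]

Scan for sites:
  TgoX GGTC/4: at [0, 7, 33, 62, 94, 172, 225, 268] ⇒ [4, 11, 37, 66, 98, 176, 229, 272]
  GruIII ACTAAGT/4: at [107, 187, 195, 202, 218, 235] ⇒ [111, 191, 199, 206, 222, 239]
  HnxIX GTGCACC/3: at [99, 248, 260] ⇒ [102, 251, 263]
  ZebIV TAGCTA/4: at [83, 122, 131, 145, 162, 178] ⇒ [87, 126, 135, 149, 166, 182]
  UxaIII GAGC/2: at [27, 44, 53, 58, 152, 282] ⇒ [29, 46, 55, 60, 154, 284]

Pooled cuts: [4, 11, 29, 37, 46, 55, 60, 66, 87, 98, 102, 111, 126, 135, 149, 154, 166, 176, 182, 191, 199, 206, 222, 229, 239, 251, 263, 272, 284]

Fragment lengths:
  [0,4): 4 bp
  [4,11): 7 bp
  [11,29): 18 bp
  [29,37): 8 bp
  [37,46): 9 bp
  [46,55): 9 bp
  [55,60): 5 bp
  [60,66): 6 bp
  [66,87): 21 bp
  [87,98): 11 bp
  [98,102): 4 bp
  [102,111): 9 bp
  [111,126): 15 bp
  [126,135): 9 bp
  [135,149): 14 bp
  [149,154): 5 bp
  [154,166): 12 bp
  [166,176): 10 bp
  [176,182): 6 bp
  [182,191): 9 bp
  [191,199): 8 bp
  [199,206): 7 bp
  [206,222): 16 bp
  [222,229): 7 bp
  [229,239): 10 bp
  [239,251): 12 bp
  [251,263): 12 bp
  [263,272): 9 bp
  [272,284): 12 bp
  [284,299): 15 bp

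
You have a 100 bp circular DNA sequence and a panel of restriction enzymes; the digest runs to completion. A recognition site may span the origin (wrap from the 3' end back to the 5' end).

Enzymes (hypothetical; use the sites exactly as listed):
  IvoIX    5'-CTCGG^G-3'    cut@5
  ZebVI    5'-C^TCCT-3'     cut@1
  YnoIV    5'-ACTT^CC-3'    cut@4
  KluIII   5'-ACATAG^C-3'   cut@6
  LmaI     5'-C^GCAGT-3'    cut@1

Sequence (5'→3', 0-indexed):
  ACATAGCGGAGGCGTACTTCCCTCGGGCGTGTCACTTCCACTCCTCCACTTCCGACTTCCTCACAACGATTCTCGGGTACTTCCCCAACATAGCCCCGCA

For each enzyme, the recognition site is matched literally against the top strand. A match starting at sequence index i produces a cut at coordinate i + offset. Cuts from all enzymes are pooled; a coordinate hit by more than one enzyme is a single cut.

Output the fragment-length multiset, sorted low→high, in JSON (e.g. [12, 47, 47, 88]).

Per-enzyme occurrences:
  IvoIX CTCGGG/5: at [21, 71] ⇒ [26, 76]
  ZebVI CTCCT/1: at [40] ⇒ [41]
  YnoIV ACTTCC/4: at [15, 33, 47, 54, 78] ⇒ [19, 37, 51, 58, 82]
  KluIII ACATAGC/6: at [0, 87] ⇒ [6, 93]
  LmaI (CGCAGT, off=1): no sites

Pooled cuts: [6, 19, 26, 37, 41, 51, 58, 76, 82, 93]

Fragment lengths:
  6→19: 13 bp
  19→26: 7 bp
  26→37: 11 bp
  37→41: 4 bp
  41→51: 10 bp
  51→58: 7 bp
  58→76: 18 bp
  76→82: 6 bp
  82→93: 11 bp
  93→6 (wrap): 100-93+6 = 13 bp

[4,6,7,7,10,11,11,13,13,18]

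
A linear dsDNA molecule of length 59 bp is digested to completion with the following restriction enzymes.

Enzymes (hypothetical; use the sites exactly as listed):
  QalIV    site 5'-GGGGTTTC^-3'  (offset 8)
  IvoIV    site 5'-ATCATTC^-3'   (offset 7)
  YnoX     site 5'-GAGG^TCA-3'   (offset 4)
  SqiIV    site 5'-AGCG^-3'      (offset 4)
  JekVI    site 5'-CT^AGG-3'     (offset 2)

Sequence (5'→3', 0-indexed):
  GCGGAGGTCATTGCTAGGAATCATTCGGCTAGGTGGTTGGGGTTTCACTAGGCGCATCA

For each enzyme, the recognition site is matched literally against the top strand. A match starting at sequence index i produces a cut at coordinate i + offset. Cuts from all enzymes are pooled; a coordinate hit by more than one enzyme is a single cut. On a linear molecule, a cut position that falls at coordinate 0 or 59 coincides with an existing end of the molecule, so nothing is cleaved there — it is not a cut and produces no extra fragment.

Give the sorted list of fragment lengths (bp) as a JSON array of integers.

Scan for sites:
  QalIV (GGGGTTTC, off=8): starts [38] → cuts [46]
  IvoIV (ATCATTC, off=7): starts [19] → cuts [26]
  YnoX (GAGGTCA, off=4): starts [3] → cuts [7]
  SqiIV (AGCG, off=4): no sites
  JekVI (CTAGG, off=2): starts [13, 28, 47] → cuts [15, 30, 49]

All cut coordinates (distinct, sorted): [7, 15, 26, 30, 46, 49]

Fragments:
  [0,7): 7 bp
  [7,15): 8 bp
  [15,26): 11 bp
  [26,30): 4 bp
  [30,46): 16 bp
  [46,49): 3 bp
  [49,59): 10 bp

[3,4,7,8,10,11,16]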